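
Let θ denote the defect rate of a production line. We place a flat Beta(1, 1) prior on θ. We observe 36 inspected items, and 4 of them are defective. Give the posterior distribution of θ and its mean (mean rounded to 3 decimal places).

Posterior: Beta(5, 33); mean ≈ 0.132

The binomial likelihood is conjugate to the Beta prior: with 4 successes and 32 failures, the posterior is Beta(1+4, 1+32) = Beta(5, 33).
Posterior mean = α/(α+β) = 5/38 = 0.132.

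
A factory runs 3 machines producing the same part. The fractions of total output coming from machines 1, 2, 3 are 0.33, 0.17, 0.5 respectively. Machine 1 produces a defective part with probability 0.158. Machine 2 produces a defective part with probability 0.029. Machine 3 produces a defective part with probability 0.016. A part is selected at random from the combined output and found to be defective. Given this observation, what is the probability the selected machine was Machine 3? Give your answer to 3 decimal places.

Tabulate prior·likelihood by source: [1] prior 0.33, lik 0.158, product 0.05214; [2] prior 0.17, lik 0.029, product 0.004930; [3] prior 0.5, lik 0.016, product 0.008000.
Normalizing constant = 0.065070; the posterior for Machine 3 is its product over the sum, 0.008000/0.065070 = 0.123.

Posterior probability ≈ 0.123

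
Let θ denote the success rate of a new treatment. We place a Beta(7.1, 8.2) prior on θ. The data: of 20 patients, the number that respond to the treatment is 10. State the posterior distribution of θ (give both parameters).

Posterior: Beta(17.1, 18.2)

Observing 10 successes and 10 failures updates Beta(7.1, 8.2) by adding the success and failure counts to the two shape parameters: α = 7.1+10 = 17.1, β = 8.2+10 = 18.2.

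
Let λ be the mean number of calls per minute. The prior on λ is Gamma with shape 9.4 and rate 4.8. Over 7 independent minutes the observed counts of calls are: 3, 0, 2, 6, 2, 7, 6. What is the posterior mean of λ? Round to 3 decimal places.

Posterior mean ≈ 3.000

The Poisson likelihood adds the total count to the shape and the number of exposure periods to the rate. Here ∑xᵢ = 26 and n = 7, so shape 9.4→35.4 and rate 4.8→11.8.
Posterior mean = shape/rate = 35.4/11.8 = 3.000.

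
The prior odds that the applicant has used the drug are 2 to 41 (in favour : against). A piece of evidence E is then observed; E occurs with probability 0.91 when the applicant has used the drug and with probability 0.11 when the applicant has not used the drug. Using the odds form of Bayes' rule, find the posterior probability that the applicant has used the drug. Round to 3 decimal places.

Posterior probability ≈ 0.288

Prior odds = 2/41 = 0.048780.
Likelihood ratio for E = 0.91/0.11 = 8.2727.
Posterior odds = prior odds × LR = 0.40355.
Posterior probability = odds/(1+odds) = 0.40355/1.4035 = 0.288.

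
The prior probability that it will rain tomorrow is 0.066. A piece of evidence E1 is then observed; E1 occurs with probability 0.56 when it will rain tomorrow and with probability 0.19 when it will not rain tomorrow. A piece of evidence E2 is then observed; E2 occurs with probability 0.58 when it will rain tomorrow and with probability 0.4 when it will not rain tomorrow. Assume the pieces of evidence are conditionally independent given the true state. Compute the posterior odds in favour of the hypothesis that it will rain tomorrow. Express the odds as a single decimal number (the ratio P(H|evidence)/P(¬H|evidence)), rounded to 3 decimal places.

Posterior odds ≈ 0.302

Prior odds = 0.066/(1−0.066) = 0.070664. In log-odds, ln(0.070664) = -2.6498.
Add log likelihood ratios: ln(2.9474) + ln(1.4500) = 1.4525.
Posterior log-odds = -1.1973, so posterior odds = exp(-1.1973) = 0.30199.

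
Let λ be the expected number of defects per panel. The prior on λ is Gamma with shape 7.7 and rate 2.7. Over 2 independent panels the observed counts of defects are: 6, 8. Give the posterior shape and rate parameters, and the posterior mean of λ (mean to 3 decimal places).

Posterior: Gamma(shape=21.7, rate=4.7); mean ≈ 4.617

Total count ∑xᵢ = 14 over n = 2 panels.
Gamma is conjugate to the Poisson likelihood: posterior is Gamma(shape = 7.7+14 = 21.7, rate = 2.7+2 = 4.7).
Posterior mean = shape/rate = 21.7/4.7 = 4.617.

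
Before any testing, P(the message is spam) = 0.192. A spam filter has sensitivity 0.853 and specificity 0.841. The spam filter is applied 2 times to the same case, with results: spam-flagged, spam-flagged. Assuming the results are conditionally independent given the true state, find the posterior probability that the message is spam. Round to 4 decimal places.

Posterior P(H) ≈ 0.8724

With H the event that the message is spam, the joint likelihood of the observed sequence is P(data|H) = 0.853·0.853 = 0.72761 and P(data|¬H) = 0.159·0.159 = 0.025281.
Bayes: P(H|data) = 0.192·0.72761 / (0.192·0.72761 + 0.808·0.025281) = 0.13970/0.16013 = 0.8724.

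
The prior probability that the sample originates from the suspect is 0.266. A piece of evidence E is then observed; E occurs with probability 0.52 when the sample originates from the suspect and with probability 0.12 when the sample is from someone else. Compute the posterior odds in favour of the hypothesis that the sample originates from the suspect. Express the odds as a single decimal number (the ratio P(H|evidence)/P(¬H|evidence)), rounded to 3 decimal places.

Prior odds = 0.266/(1−0.266) = 0.36240.
Likelihood ratio for E = 0.52/0.12 = 4.3333.
Posterior odds = prior odds × LR = 1.5704.

Posterior odds ≈ 1.570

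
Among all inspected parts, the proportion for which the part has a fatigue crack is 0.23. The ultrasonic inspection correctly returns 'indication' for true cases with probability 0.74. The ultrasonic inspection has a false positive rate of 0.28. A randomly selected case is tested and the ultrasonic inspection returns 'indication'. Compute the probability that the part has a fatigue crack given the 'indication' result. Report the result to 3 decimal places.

Let H be the event that the part has a fatigue crack. P(H) = 0.23, so P(¬H) = 0.77. With E the 'indication' result, P(E|H) = 0.74 and P(E|¬H) = 0.28.
P(E) = 0.74·0.23 + 0.28·0.77 = 0.17020 + 0.21560 = 0.38580.
By Bayes' theorem, P(H|E) = 0.17020 / 0.38580 = 0.441.

P(H | E) ≈ 0.441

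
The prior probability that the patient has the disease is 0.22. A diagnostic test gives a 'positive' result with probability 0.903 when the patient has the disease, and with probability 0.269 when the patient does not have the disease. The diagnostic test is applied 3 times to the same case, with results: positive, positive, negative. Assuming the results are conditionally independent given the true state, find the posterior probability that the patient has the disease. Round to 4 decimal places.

Posterior P(H) ≈ 0.2966

With H the event that the patient has the disease, the joint likelihood of the observed sequence is P(data|H) = 0.903·0.903·0.097 = 0.079095 and P(data|¬H) = 0.269·0.269·0.731 = 0.052896.
Bayes: P(H|data) = 0.22·0.079095 / (0.22·0.079095 + 0.78·0.052896) = 0.017401/0.058660 = 0.2966.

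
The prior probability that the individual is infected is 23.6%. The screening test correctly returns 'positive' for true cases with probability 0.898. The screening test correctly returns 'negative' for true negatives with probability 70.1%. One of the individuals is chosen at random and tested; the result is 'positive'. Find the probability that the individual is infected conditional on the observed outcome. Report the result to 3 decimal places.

P(H | E) ≈ 0.481

Let H be the event that the individual is infected. P(H) = 0.236, so P(¬H) = 0.764. With E the 'positive' result, P(E|H) = 0.898 and P(E|¬H) = 0.299.
P(E) = 0.898·0.236 + 0.299·0.764 = 0.21193 + 0.22844 = 0.44036.
By Bayes' theorem, P(H|E) = 0.21193 / 0.44036 = 0.481.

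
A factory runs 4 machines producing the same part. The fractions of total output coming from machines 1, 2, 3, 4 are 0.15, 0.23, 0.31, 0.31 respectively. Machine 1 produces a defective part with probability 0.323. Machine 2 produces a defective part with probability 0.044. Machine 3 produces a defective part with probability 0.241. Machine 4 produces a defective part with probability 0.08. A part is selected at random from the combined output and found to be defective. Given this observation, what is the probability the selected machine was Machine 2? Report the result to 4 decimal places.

Tabulate prior·likelihood by source: [1] prior 0.15, lik 0.323, product 0.04845; [2] prior 0.23, lik 0.044, product 0.01012; [3] prior 0.31, lik 0.241, product 0.07471; [4] prior 0.31, lik 0.08, product 0.02480.
Normalizing constant = 0.15808; the posterior for Machine 2 is its product over the sum, 0.01012/0.15808 = 0.0640.

Posterior probability ≈ 0.0640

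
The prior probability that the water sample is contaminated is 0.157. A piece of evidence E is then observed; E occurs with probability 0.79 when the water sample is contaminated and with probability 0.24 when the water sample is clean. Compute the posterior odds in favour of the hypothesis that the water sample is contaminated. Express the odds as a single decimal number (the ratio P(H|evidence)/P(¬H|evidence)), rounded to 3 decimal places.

Posterior odds ≈ 0.613

Prior odds = 0.157/(1−0.157) = 0.18624. In log-odds, ln(0.18624) = -1.6807.
Add log likelihood ratio: ln(3.2917) = 1.1914.
Posterior log-odds = -0.48933, so posterior odds = exp(-0.48933) = 0.61304.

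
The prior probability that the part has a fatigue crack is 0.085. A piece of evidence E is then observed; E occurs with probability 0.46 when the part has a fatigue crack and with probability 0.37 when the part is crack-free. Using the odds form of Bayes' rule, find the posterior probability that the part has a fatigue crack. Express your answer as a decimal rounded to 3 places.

Posterior probability ≈ 0.104

Prior odds = 0.085/(1−0.085) = 0.092896.
Likelihood ratio for E = 0.46/0.37 = 1.2432.
Posterior odds = prior odds × LR = 0.11549.
Posterior probability = odds/(1+odds) = 0.11549/1.1155 = 0.104.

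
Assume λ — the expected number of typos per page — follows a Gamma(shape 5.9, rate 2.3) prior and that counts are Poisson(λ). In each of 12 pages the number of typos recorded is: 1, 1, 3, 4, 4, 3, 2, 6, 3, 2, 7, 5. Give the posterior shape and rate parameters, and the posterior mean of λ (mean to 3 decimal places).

The Poisson likelihood adds the total count to the shape and the number of exposure periods to the rate. Here ∑xᵢ = 41 and n = 12, so shape 5.9→46.9 and rate 2.3→14.3.
E[λ | data] = 46.9/14.3 = 3.280.

Posterior: Gamma(shape=46.9, rate=14.3); mean ≈ 3.280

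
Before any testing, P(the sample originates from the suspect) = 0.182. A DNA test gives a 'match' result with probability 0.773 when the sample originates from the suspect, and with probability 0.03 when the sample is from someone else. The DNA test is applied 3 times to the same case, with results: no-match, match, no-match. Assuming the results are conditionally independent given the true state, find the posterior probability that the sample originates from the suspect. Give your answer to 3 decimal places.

Posterior P(H) ≈ 0.239

With H the event that the sample originates from the suspect, the joint likelihood of the observed sequence is P(data|H) = 0.227·0.773·0.227 = 0.039832 and P(data|¬H) = 0.97·0.03·0.97 = 0.028227.
Bayes: P(H|data) = 0.182·0.039832 / (0.182·0.039832 + 0.818·0.028227) = 0.0072494/0.030339 = 0.2389.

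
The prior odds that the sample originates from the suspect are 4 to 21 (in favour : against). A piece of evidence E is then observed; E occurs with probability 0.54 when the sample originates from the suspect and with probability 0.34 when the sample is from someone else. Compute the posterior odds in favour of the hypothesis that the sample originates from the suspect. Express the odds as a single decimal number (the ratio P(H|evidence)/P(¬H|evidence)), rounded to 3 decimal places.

Prior odds = 4/21 = 0.19048.
Likelihood ratio for E = 0.54/0.34 = 1.5882.
Posterior odds = prior odds × LR = 0.30252.

Posterior odds ≈ 0.303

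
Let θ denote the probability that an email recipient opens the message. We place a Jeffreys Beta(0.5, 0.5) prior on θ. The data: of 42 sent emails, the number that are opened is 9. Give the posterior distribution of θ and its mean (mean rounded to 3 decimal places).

The binomial likelihood is conjugate to the Beta prior: with 9 successes and 33 failures, the posterior is Beta(0.5+9, 0.5+33) = Beta(9.5, 33.5).
Posterior mean = α/(α+β) = 9.5/43 = 0.221.

Posterior: Beta(9.5, 33.5); mean ≈ 0.221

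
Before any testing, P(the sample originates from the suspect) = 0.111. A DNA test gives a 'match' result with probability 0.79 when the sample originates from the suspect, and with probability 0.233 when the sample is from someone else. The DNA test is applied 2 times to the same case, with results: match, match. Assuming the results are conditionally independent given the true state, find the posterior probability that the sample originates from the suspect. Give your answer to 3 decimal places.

Posterior P(H) ≈ 0.589

With H the event that the sample originates from the suspect, the joint likelihood of the observed sequence is P(data|H) = 0.79·0.79 = 0.62410 and P(data|¬H) = 0.233·0.233 = 0.054289.
Bayes: P(H|data) = 0.111·0.62410 / (0.111·0.62410 + 0.889·0.054289) = 0.069275/0.11754 = 0.5894.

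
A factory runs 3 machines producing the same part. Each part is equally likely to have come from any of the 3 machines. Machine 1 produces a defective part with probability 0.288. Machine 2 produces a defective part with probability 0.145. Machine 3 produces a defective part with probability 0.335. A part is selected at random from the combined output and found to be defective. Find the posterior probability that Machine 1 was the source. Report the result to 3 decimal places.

Posterior probability ≈ 0.375

P(defective|M1) = 0.288; P(defective|M2) = 0.145; P(defective|M3) = 0.335.
Prior × likelihood for each source: 0.333333·0.288=0.09600, 0.333333·0.145=0.04833, 0.333333·0.335=0.1117. Summing gives P(defective) = 0.25600.
P(Machine 1 | defective) = 0.09600 / 0.25600 = 0.375.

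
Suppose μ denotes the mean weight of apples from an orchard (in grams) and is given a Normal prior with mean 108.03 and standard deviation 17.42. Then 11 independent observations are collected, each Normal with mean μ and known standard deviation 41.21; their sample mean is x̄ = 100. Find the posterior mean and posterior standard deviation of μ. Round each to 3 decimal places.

With known σ, the Normal prior is conjugate. Weight on the data is w = (n/σ²)/(n/σ² + 1/τ₀²) = 0.00647720/(0.00647720+0.00329537) = 0.66279.
Posterior mean = w·x̄ + (1−w)·μ₀ = 0.66279·100 + 0.33721·108.03 = 102.708. Posterior variance = 1/(0.00647720+0.00329537) = 102.327, so SD = 10.116.

Posterior mean ≈ 102.708; posterior SD ≈ 10.116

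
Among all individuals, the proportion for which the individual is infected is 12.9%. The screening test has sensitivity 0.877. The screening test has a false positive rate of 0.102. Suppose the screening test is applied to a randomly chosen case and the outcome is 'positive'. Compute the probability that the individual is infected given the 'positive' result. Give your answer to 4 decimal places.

Write H for 'the individual is infected'. Prior odds H:¬H = 0.129/0.871 = 0.14811. For the 'positive' outcome, the likelihood ratio is 0.877/0.102 = 8.5980.
Posterior odds = 0.14811 × 8.5980 = 1.2734, so P(H|E) = 1.2734/(1+1.2734) = 0.5601.

P(H | E) ≈ 0.5601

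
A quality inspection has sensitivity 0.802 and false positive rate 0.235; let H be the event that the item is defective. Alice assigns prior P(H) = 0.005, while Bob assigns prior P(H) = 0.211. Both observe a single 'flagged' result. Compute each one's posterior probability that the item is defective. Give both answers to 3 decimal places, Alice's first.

P('+'|H) = 0.802, P('+'|¬H) = 0.235.
Alice: numerator 0.802·0.005 = 0.0040100; evidence = 0.0040100+0.235·0.995 = 0.23783; posterior = 0.017.
Bob: numerator 0.802·0.211 = 0.16922; evidence = 0.16922+0.235·0.789 = 0.35464; posterior = 0.477.

Alice: 0.017; Bob: 0.477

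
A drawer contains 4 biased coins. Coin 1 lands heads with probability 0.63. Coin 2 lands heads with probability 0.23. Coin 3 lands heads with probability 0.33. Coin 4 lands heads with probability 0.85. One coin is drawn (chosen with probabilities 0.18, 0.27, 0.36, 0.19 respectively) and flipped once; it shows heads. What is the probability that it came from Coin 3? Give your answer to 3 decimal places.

Posterior probability ≈ 0.261

Tabulate prior·likelihood by source: [1] prior 0.18, lik 0.63, product 0.1134; [2] prior 0.27, lik 0.23, product 0.06210; [3] prior 0.36, lik 0.33, product 0.1188; [4] prior 0.19, lik 0.85, product 0.1615.
Normalizing constant = 0.45580; the posterior for Coin 3 is its product over the sum, 0.1188/0.45580 = 0.261.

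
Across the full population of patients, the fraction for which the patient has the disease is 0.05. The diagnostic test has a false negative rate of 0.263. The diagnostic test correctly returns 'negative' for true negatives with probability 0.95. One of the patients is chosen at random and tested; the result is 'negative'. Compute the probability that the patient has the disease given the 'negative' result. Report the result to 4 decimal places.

P(H | E) ≈ 0.0144

Write H for 'the patient has the disease'. Prior odds H:¬H = 0.05/0.95 = 0.052632. For the 'negative' outcome, the likelihood ratio is 0.263/0.95 = 0.27684.
Posterior odds = 0.052632 × 0.27684 = 0.014571, so P(H|E) = 0.014571/(1+0.014571) = 0.0144.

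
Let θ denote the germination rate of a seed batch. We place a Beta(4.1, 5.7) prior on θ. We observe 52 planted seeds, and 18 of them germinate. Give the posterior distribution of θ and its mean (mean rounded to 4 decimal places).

Observing 18 successes and 34 failures updates Beta(4.1, 5.7) by adding the success and failure counts to the two shape parameters: α = 4.1+18 = 22.1, β = 5.7+34 = 39.7.
Posterior mean = α/(α+β) = 22.1/61.8 = 0.3576.

Posterior: Beta(22.1, 39.7); mean ≈ 0.3576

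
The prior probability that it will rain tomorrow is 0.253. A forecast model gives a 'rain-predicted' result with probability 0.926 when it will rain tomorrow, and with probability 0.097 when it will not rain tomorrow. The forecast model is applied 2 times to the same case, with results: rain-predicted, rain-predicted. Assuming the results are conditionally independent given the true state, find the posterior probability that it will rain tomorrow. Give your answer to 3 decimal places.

Posterior P(H) ≈ 0.969

Let H be the event that it will rain tomorrow; start with P(H) = 0.253. P('rain-predicted'|H) = 0.926, P('rain-predicted'|¬H) = 0.097.
Update on result 1 ('rain-predicted'): P(H) ← 0.926·0.2530 / (0.926·0.2530 + 0.097·0.7470) = 0.23428/0.30674 = 0.7638.
Update on result 2 ('rain-predicted'): P(H) ← 0.926·0.7638 / (0.926·0.7638 + 0.097·0.2362) = 0.70726/0.73017 = 0.9686.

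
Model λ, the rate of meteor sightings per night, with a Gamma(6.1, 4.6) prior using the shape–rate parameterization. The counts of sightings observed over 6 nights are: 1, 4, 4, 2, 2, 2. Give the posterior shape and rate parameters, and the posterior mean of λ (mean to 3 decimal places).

The Poisson likelihood adds the total count to the shape and the number of exposure periods to the rate. Here ∑xᵢ = 15 and n = 6, so shape 6.1→21.1 and rate 4.6→10.6.
E[λ | data] = 21.1/10.6 = 1.991.

Posterior: Gamma(shape=21.1, rate=10.6); mean ≈ 1.991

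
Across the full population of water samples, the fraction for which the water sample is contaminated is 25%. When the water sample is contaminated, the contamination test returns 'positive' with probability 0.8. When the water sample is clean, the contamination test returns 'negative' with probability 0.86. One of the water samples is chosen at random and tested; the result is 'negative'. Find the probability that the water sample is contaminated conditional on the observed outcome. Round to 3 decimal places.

Let H be the event that the water sample is contaminated. P(H) = 0.25, so P(¬H) = 0.75. With E the 'negative' result, P(E|H) = 0.2 and P(E|¬H) = 0.86.
P(E) = 0.2·0.25 + 0.86·0.75 = 0.050000 + 0.64500 = 0.69500.
By Bayes' theorem, P(H|E) = 0.050000 / 0.69500 = 0.072.

P(H | E) ≈ 0.072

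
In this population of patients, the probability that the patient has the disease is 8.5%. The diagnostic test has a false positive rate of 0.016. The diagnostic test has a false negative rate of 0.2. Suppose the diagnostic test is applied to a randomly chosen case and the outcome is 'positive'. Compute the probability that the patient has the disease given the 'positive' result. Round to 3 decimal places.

P(H | E) ≈ 0.823

Write H for 'the patient has the disease'. Prior odds H:¬H = 0.085/0.915 = 0.092896. For the 'positive' outcome, the likelihood ratio is 0.8/0.016 = 50.000.
Posterior odds = 0.092896 × 50.000 = 4.6448, so P(H|E) = 4.6448/(1+4.6448) = 0.823.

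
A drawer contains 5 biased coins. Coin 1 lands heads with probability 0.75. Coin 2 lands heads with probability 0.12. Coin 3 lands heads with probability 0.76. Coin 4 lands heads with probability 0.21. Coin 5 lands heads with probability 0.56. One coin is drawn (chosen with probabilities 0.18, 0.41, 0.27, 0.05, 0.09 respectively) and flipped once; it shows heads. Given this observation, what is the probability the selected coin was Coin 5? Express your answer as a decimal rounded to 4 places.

Posterior probability ≈ 0.1119

P(heads|C1) = 0.75; P(heads|C2) = 0.12; P(heads|C3) = 0.76; P(heads|C4) = 0.21; P(heads|C5) = 0.56.
Prior × likelihood for each source: 0.18·0.75=0.1350, 0.41·0.12=0.04920, 0.27·0.76=0.2052, 0.05·0.21=0.01050, 0.09·0.56=0.05040. Summing gives P(heads) = 0.45030.
P(Coin 5 | heads) = 0.05040 / 0.45030 = 0.1119.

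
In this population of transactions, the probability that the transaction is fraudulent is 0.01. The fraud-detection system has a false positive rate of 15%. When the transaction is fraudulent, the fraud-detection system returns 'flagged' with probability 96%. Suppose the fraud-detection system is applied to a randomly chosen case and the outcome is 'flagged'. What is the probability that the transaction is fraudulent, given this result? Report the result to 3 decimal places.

Write H for 'the transaction is fraudulent'. Prior odds H:¬H = 0.01/0.99 = 0.010101. For the 'flagged' outcome, the likelihood ratio is 0.96/0.15 = 6.4000.
Posterior odds = 0.010101 × 6.4000 = 0.064646, so P(H|E) = 0.064646/(1+0.064646) = 0.061.

P(H | E) ≈ 0.061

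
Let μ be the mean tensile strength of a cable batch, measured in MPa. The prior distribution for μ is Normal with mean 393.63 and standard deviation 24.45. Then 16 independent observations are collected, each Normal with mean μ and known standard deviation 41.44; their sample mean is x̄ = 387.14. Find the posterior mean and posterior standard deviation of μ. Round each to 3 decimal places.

With known σ, the Normal prior is conjugate. Weight on the data is w = (n/σ²)/(n/σ² + 1/τ₀²) = 0.00931709/(0.00931709+0.00167279) = 0.84779.
Posterior mean = w·x̄ + (1−w)·μ₀ = 0.84779·387.14 + 0.15221·393.63 = 388.128. Posterior variance = 1/(0.00931709+0.00167279) = 90.9927, so SD = 9.539.

Posterior mean ≈ 388.128; posterior SD ≈ 9.539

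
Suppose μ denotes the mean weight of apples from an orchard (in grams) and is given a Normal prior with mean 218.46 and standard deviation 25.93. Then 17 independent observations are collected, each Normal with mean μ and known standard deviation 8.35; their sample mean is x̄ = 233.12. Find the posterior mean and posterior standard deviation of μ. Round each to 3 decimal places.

Posterior mean ≈ 233.031; posterior SD ≈ 2.019

Prior precision 1/τ₀² = 1/25.93² = 0.00148729; data precision n/σ² = 17/8.35² = 0.243824.
Posterior precision = 0.00148729 + 0.243824 = 0.245311, giving posterior SD = 1/√0.245311 = 2.019.
Posterior mean = (0.00148729·218.46 + 0.243824·233.12) / 0.245311 = 233.031.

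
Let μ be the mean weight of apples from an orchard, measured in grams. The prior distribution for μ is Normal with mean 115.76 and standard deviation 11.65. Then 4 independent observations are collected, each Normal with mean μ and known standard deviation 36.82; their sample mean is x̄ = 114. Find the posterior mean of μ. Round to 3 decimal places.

With known σ, the Normal prior is conjugate. Weight on the data is w = (n/σ²)/(n/σ² + 1/τ₀²) = 0.00295048/(0.00295048+0.00736798) = 0.28594.
Posterior mean = w·x̄ + (1−w)·μ₀ = 0.28594·114 + 0.71406·115.76 = 115.257.

Posterior mean ≈ 115.257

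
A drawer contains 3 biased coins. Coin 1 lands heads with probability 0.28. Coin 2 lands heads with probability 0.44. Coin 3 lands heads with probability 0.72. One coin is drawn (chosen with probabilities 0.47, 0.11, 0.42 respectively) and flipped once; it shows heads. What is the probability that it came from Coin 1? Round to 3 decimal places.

Tabulate prior·likelihood by source: [1] prior 0.47, lik 0.28, product 0.1316; [2] prior 0.11, lik 0.44, product 0.04840; [3] prior 0.42, lik 0.72, product 0.3024.
Normalizing constant = 0.48240; the posterior for Coin 1 is its product over the sum, 0.1316/0.48240 = 0.273.

Posterior probability ≈ 0.273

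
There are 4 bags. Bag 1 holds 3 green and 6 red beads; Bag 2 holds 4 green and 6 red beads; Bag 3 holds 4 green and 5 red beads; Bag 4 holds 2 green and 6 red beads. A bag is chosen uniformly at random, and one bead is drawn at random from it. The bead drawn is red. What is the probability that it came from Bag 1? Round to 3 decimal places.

Posterior probability ≈ 0.259

P(red|Bag 1) = 0.6667; P(red|Bag 2) = 0.6; P(red|Bag 3) = 0.5556; P(red|Bag 4) = 0.75.
Prior × likelihood for each source: 0.25·0.6667=0.1667, 0.25·0.6=0.1500, 0.25·0.5556=0.1389, 0.25·0.75=0.1875. Summing gives P(red) = 0.64306.
P(Bag 1 | red) = 0.1667 / 0.64306 = 0.259.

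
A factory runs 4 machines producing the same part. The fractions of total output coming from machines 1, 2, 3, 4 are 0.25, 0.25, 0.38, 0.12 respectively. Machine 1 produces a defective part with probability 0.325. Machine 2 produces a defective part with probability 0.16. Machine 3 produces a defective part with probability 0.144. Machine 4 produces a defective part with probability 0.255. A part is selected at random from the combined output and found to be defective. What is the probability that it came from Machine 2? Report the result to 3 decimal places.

P(defective|M1) = 0.325; P(defective|M2) = 0.16; P(defective|M3) = 0.144; P(defective|M4) = 0.255.
Prior × likelihood for each source: 0.25·0.325=0.08125, 0.25·0.16=0.04000, 0.38·0.144=0.05472, 0.12·0.255=0.03060. Summing gives P(defective) = 0.20657.
P(Machine 2 | defective) = 0.04000 / 0.20657 = 0.194.

Posterior probability ≈ 0.194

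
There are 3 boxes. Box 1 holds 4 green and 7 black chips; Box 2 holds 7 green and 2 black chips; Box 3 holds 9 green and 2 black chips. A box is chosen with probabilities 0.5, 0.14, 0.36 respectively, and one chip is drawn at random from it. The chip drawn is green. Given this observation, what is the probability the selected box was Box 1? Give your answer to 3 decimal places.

Posterior probability ≈ 0.311

P(green|Box 1) = 0.3636; P(green|Box 2) = 0.7778; P(green|Box 3) = 0.8182.
Prior × likelihood for each source: 0.5·0.3636=0.1818, 0.14·0.7778=0.1089, 0.36·0.8182=0.2945. Summing gives P(green) = 0.58525.
P(Box 1 | green) = 0.1818 / 0.58525 = 0.311.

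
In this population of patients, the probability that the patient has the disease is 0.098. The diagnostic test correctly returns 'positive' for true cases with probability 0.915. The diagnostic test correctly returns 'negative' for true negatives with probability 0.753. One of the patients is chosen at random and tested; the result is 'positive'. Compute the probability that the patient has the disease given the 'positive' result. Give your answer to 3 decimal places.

Write H for 'the patient has the disease'. Prior odds H:¬H = 0.098/0.902 = 0.10865. For the 'positive' outcome, the likelihood ratio is 0.915/0.247 = 3.7045.
Posterior odds = 0.10865 × 3.7045 = 0.40248, so P(H|E) = 0.40248/(1+0.40248) = 0.287.

P(H | E) ≈ 0.287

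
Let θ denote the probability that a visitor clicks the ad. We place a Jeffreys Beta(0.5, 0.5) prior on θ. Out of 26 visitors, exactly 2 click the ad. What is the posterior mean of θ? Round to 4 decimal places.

Posterior mean ≈ 0.0926

Observing 2 successes and 24 failures updates Beta(0.5, 0.5) by adding the success and failure counts to the two shape parameters: α = 0.5+2 = 2.5, β = 0.5+24 = 24.5.
E[θ | data] = 2.5/(2.5+24.5) = 0.0926.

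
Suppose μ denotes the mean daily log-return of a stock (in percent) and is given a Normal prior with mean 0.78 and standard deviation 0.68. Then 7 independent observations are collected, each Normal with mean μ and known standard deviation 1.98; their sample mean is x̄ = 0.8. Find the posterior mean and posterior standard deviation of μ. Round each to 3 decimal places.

With known σ, the Normal prior is conjugate. Weight on the data is w = (n/σ²)/(n/σ² + 1/τ₀²) = 1.78553/(1.78553+2.16263) = 0.45224.
Posterior mean = w·x̄ + (1−w)·μ₀ = 0.45224·0.8 + 0.54776·0.78 = 0.789. Posterior variance = 1/(1.78553+2.16263) = 0.253282, so SD = 0.503.

Posterior mean ≈ 0.789; posterior SD ≈ 0.503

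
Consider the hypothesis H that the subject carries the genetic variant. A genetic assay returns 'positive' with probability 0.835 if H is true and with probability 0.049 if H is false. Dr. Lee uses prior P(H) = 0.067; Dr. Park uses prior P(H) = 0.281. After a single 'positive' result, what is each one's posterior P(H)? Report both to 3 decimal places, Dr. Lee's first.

Dr. Lee: 0.550; Dr. Park: 0.869

P('+'|H) = 0.835, P('+'|¬H) = 0.049.
Dr. Lee: numerator 0.835·0.067 = 0.055945; evidence = 0.055945+0.049·0.933 = 0.10166; posterior = 0.550.
Dr. Park: numerator 0.835·0.281 = 0.23464; evidence = 0.23464+0.049·0.719 = 0.26987; posterior = 0.869.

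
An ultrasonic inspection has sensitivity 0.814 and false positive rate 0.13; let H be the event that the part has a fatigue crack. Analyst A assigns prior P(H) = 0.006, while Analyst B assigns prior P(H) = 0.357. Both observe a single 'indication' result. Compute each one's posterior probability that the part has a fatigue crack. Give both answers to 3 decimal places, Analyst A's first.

Analyst A: 0.036; Analyst B: 0.777

The likelihood ratio for an 'indication' result is 0.814/0.13 = 6.2615.
Analyst A: prior odds 0.006/0.994 = 0.0060362; posterior odds 0.037796; posterior probability 0.036.
Analyst B: prior odds 0.357/0.643 = 0.55521; posterior odds 3.4765; posterior probability 0.777.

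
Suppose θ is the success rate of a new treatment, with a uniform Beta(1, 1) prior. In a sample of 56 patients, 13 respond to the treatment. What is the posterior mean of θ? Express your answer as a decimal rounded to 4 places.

Posterior mean ≈ 0.2414

The binomial likelihood is conjugate to the Beta prior: with 13 successes and 43 failures, the posterior is Beta(1+13, 1+43) = Beta(14, 44).
E[θ | data] = 14/(14+44) = 0.2414.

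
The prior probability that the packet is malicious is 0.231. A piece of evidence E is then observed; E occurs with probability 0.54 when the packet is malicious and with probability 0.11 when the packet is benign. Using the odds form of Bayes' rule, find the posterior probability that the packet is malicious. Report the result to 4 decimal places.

Prior odds = 0.231/(1−0.231) = 0.30039. In log-odds, ln(0.30039) = -1.2027.
Add log likelihood ratio: ln(4.9091) = 1.5911.
Posterior log-odds = 0.38842, so posterior odds = exp(0.38842) = 1.4746. Converting, P(H|E) = 1.4746/2.4746 = 0.5959.

Posterior probability ≈ 0.5959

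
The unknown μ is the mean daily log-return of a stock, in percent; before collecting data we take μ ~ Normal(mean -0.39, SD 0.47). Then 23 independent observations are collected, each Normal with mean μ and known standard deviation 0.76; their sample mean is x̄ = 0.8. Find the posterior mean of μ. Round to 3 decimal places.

With known σ, the Normal prior is conjugate. Weight on the data is w = (n/σ²)/(n/σ² + 1/τ₀²) = 39.8199/(39.8199+4.52694) = 0.89792.
Posterior mean = w·x̄ + (1−w)·μ₀ = 0.89792·0.8 + 0.10208·-0.39 = 0.679.

Posterior mean ≈ 0.679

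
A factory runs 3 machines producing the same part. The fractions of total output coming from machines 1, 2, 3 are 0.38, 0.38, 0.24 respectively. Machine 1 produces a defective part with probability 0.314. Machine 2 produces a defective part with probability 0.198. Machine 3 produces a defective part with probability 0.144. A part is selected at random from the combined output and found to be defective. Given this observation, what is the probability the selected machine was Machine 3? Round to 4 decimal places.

P(defective|M1) = 0.314; P(defective|M2) = 0.198; P(defective|M3) = 0.144.
Prior × likelihood for each source: 0.38·0.314=0.1193, 0.38·0.198=0.07524, 0.24·0.144=0.03456. Summing gives P(defective) = 0.22912.
P(Machine 3 | defective) = 0.03456 / 0.22912 = 0.1508.

Posterior probability ≈ 0.1508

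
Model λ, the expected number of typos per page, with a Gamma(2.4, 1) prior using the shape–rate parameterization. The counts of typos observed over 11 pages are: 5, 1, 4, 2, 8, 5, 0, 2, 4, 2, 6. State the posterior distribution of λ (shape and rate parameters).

Posterior: Gamma(shape=41.4, rate=12)

The Poisson likelihood adds the total count to the shape and the number of exposure periods to the rate. Here ∑xᵢ = 39 and n = 11, so shape 2.4→41.4 and rate 1→12.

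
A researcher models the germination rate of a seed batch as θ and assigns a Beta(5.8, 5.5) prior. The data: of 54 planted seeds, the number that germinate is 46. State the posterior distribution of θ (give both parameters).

Observing 46 successes and 8 failures updates Beta(5.8, 5.5) by adding the success and failure counts to the two shape parameters: α = 5.8+46 = 51.8, β = 5.5+8 = 13.5.

Posterior: Beta(51.8, 13.5)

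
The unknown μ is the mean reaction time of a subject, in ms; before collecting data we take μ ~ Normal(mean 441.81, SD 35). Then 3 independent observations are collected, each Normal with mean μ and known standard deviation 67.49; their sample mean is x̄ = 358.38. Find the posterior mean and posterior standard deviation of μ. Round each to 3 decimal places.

With known σ, the Normal prior is conjugate. Weight on the data is w = (n/σ²)/(n/σ² + 1/τ₀²) = 0.00065863/(0.00065863+0.00081633) = 0.44654.
Posterior mean = w·x̄ + (1−w)·μ₀ = 0.44654·358.38 + 0.55346·441.81 = 404.555. Posterior variance = 1/(0.00065863+0.00081633) = 677.985, so SD = 26.038.

Posterior mean ≈ 404.555; posterior SD ≈ 26.038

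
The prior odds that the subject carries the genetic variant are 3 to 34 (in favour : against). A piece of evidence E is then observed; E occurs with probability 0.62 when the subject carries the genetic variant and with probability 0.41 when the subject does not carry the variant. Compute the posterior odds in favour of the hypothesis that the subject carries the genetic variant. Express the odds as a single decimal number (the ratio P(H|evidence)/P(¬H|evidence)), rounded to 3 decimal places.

Prior odds = 3/34 = 0.088235. In log-odds, ln(0.088235) = -2.4277.
Add log likelihood ratio: ln(1.5122) = 0.41356.
Posterior log-odds = -2.0142, so posterior odds = exp(-2.0142) = 0.13343.

Posterior odds ≈ 0.133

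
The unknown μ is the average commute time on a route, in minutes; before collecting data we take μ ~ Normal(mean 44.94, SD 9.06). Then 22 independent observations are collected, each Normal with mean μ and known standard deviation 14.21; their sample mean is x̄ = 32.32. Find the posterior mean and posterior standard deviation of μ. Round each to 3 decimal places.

Prior precision 1/τ₀² = 1/9.06² = 0.0121827; data precision n/σ² = 22/14.21² = 0.108952.
Posterior precision = 0.0121827 + 0.108952 = 0.121135, giving posterior SD = 1/√0.121135 = 2.873.
Posterior mean = (0.0121827·44.94 + 0.108952·32.32) / 0.121135 = 33.589.

Posterior mean ≈ 33.589; posterior SD ≈ 2.873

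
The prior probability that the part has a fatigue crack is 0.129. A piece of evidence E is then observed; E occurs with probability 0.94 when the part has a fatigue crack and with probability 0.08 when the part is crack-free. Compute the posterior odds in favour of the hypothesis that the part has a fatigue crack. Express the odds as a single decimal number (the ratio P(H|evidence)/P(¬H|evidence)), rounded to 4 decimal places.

Posterior odds ≈ 1.7402

Prior odds = 0.129/(1−0.129) = 0.14811.
Likelihood ratio for E = 0.94/0.08 = 11.750.
Posterior odds = prior odds × LR = 1.7402.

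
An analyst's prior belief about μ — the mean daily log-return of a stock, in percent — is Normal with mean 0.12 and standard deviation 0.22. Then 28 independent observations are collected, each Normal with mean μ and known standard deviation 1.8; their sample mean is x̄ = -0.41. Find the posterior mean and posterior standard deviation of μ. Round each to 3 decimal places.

Posterior mean ≈ -0.036; posterior SD ≈ 0.185

Prior precision 1/τ₀² = 1/0.22² = 20.6612; data precision n/σ² = 28/1.8² = 8.64198.
Posterior precision = 20.6612 + 8.64198 = 29.3031, giving posterior SD = 1/√29.3031 = 0.185.
Posterior mean = (20.6612·0.12 + 8.64198·-0.41) / 29.3031 = -0.036.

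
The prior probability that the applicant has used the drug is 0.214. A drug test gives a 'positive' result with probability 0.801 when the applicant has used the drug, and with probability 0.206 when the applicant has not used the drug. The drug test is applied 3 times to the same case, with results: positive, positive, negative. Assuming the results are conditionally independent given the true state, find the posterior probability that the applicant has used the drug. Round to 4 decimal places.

With H the event that the applicant has used the drug, the joint likelihood of the observed sequence is P(data|H) = 0.801·0.801·0.199 = 0.12768 and P(data|¬H) = 0.206·0.206·0.794 = 0.033694.
Bayes: P(H|data) = 0.214·0.12768 / (0.214·0.12768 + 0.786·0.033694) = 0.027323/0.053807 = 0.5078.

Posterior P(H) ≈ 0.5078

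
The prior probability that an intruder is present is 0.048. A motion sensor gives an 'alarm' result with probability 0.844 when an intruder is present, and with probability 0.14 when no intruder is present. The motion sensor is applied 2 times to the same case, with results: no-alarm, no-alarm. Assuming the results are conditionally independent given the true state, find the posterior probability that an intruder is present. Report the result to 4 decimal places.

Posterior P(H) ≈ 0.0017

Let H be the event that an intruder is present; start with P(H) = 0.048. P('alarm'|H) = 0.844, P('alarm'|¬H) = 0.14.
Update on result 1 ('no-alarm'): P(H) ← 0.156·0.0480 / (0.156·0.0480 + 0.86·0.9520) = 0.0074880/0.82621 = 0.0091.
Update on result 2 ('no-alarm'): P(H) ← 0.156·0.0091 / (0.156·0.0091 + 0.86·0.9909) = 0.0014138/0.85362 = 0.0017.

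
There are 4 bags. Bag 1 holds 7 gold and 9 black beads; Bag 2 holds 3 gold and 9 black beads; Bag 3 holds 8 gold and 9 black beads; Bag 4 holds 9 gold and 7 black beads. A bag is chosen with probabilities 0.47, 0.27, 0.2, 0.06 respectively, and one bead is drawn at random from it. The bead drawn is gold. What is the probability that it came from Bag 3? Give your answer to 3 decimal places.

Posterior probability ≈ 0.235

Tabulate prior·likelihood by source: [1] prior 0.47, lik 0.4375, product 0.2056; [2] prior 0.27, lik 0.25, product 0.06750; [3] prior 0.2, lik 0.4706, product 0.09412; [4] prior 0.06, lik 0.5625, product 0.03375.
Normalizing constant = 0.40099; the posterior for Bag 3 is its product over the sum, 0.09412/0.40099 = 0.235.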